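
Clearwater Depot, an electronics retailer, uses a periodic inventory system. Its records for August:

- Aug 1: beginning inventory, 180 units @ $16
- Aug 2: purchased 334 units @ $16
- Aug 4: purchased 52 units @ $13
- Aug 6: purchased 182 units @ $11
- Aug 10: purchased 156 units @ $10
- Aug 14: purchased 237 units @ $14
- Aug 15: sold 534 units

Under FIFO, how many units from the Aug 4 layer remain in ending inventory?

Aug 15, 534 sold [FIFO — oldest first]: 180 @ $16 + 334 @ $16 + 20 @ $13 = $8,484
Ending inventory: 32 @ $13 + 182 @ $11 + 156 @ $10 + 237 @ $14 = $7,296

32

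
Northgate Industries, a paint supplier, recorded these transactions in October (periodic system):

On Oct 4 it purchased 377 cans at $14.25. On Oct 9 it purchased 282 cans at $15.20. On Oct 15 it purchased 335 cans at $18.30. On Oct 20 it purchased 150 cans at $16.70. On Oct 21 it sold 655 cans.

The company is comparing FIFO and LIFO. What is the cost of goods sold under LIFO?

COGS = $11,219.50

FIFO COGS: 377 @ $14.25 + 278 @ $15.20 = $9,597.85
LIFO COGS: 150 @ $16.70 + 335 @ $18.30 + 170 @ $15.20 = $11,219.50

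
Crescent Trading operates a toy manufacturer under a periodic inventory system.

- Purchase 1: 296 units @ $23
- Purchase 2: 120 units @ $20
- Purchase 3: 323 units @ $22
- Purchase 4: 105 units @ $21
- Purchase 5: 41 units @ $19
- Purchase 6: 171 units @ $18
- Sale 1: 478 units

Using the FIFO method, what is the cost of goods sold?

COGS = $10,572

Sale 1 (478) [FIFO — oldest first]: 296 @ $23 + 120 @ $20 + 62 @ $22 = $10,572
Ending inventory: 261 @ $22 + 105 @ $21 + 41 @ $19 + 171 @ $18 = $11,804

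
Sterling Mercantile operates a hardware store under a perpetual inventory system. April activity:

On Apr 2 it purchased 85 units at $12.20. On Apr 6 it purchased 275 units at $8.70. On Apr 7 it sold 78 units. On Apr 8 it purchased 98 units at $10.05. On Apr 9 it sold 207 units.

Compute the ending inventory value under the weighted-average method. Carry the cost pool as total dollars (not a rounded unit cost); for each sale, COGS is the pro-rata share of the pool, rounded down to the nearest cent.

After Apr 2: 85 on hand, pool $1,037.00 (≈ $12.2000 each)
After Apr 6: 360 on hand, pool $3,429.50 (≈ $9.5264 each)
Apr 7, sell 78: 78/360 × $3,429.50 → $743.05
After Apr 8: 380 on hand, pool $3,671.35 (≈ $9.6614 each)
Apr 9, sell 207: 207/380 × $3,671.35 → $1,999.91
Total COGS = $743.05 + $1,999.91 = $2,742.96
Ending inventory (cost pool remaining) = $1,671.44

Ending inventory = $1,671.44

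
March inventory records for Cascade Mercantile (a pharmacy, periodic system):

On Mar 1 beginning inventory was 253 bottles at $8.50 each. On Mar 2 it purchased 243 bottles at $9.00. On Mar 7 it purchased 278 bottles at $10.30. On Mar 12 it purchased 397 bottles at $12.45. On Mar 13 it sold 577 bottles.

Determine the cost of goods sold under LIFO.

Mar 13, 577 sold [LIFO — newest first]: 397 @ $12.45 + 180 @ $10.30 = $6,796.65
Ending inventory: 253 @ $8.50 + 243 @ $9.00 + 98 @ $10.30 = $5,346.90
Check: goods available $12,143.55 = COGS $6,796.65 + ending $5,346.90

COGS = $6,796.65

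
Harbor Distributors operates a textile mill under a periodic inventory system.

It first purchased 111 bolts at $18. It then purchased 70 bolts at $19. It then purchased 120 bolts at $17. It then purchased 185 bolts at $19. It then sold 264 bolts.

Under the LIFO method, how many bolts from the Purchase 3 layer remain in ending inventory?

Sale 1 (264) [LIFO — newest first]: 185 @ $19 + 79 @ $17 = $4,858
Ending inventory: 111 @ $18 + 70 @ $19 + 41 @ $17 = $4,025

41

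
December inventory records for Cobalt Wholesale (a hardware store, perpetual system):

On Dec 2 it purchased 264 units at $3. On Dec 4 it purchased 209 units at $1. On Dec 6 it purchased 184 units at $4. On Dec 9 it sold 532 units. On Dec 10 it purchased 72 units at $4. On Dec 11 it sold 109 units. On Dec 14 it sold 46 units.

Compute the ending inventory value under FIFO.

Ending inventory = $168

Dec 9, 532 sold [FIFO — oldest first]: 264 @ $3 + 209 @ $1 + 59 @ $4 = $1,237
Dec 11, 109 sold [FIFO — oldest first]: 109 @ $4 = $436
Dec 14, 46 sold [FIFO — oldest first]: 16 @ $4 + 30 @ $4 = $184
Total COGS = $1,237 + $436 + $184 = $1,857
Ending inventory: 42 @ $4 = $168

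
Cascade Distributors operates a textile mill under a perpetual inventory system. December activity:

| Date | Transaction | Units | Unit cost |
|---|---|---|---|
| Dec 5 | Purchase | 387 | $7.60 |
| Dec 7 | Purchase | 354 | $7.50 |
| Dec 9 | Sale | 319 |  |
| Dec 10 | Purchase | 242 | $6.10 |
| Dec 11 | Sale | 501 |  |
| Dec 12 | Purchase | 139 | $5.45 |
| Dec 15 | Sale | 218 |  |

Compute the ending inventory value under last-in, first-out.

Ending inventory = $638.40

Dec 9, 319 sold [LIFO — newest first]: 319 @ $7.50 = $2,392.50
Dec 11, 501 sold [LIFO — newest first]: 242 @ $6.10 + 35 @ $7.50 + 224 @ $7.60 = $3,441.10
Dec 15, 218 sold [LIFO — newest first]: 139 @ $5.45 + 79 @ $7.60 = $1,357.95
Total COGS = $2,392.50 + $3,441.10 + $1,357.95 = $7,191.55
Ending inventory: 84 @ $7.60 = $638.40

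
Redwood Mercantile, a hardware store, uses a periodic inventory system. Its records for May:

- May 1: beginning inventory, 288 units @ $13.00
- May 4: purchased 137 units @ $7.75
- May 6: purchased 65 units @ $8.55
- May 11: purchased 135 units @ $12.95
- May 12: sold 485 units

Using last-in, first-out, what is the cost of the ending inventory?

Ending inventory = $1,820.00

May 12, 485 sold [LIFO — newest first]: 135 @ $12.95 + 65 @ $8.55 + 137 @ $7.75 + 148 @ $13.00 = $5,289.75
Ending inventory: 140 @ $13.00 = $1,820.00
Check: goods available $7,109.75 = COGS $5,289.75 + ending $1,820.00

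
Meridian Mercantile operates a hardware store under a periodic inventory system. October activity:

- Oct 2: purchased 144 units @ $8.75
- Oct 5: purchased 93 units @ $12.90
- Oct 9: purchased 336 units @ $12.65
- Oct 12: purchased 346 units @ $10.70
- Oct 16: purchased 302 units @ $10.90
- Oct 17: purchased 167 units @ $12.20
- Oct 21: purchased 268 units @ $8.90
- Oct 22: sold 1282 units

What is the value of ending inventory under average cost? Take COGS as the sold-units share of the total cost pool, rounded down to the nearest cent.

Oct 22, sell 1282: 1282/1656 × $18,126.70 → $14,032.86
Ending inventory (cost pool remaining) = $4,093.84

Ending inventory = $4,093.84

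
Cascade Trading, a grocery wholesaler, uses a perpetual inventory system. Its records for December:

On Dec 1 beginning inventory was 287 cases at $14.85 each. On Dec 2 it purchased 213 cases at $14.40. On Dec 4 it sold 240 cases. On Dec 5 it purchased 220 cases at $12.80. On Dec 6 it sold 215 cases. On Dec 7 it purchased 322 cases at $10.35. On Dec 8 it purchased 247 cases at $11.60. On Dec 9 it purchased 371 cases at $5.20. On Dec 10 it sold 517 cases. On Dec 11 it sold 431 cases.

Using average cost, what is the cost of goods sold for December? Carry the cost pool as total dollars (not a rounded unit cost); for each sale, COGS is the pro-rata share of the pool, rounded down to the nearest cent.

COGS = $15,758.58

After Dec 1: 287 on hand, pool $4,261.95 (≈ $14.8500 each)
After Dec 2: 500 on hand, pool $7,329.15 (≈ $14.6583 each)
Dec 4, sell 240: 240/500 × $7,329.15 → $3,517.99
After Dec 5: 480 on hand, pool $6,627.16 (≈ $13.8066 each)
Dec 6, sell 215: 215/480 × $6,627.16 → $2,968.41
After Dec 7: 587 on hand, pool $6,991.45 (≈ $11.9105 each)
After Dec 8: 834 on hand, pool $9,856.65 (≈ $11.8185 each)
After Dec 9: 1205 on hand, pool $11,785.85 (≈ $9.7808 each)
Dec 10, sell 517: 517/1205 × $11,785.85 → $5,056.66
Dec 11, sell 431: 431/688 × $6,729.19 → $4,215.52
Total COGS = $3,517.99 + $2,968.41 + $5,056.66 + $4,215.52 = $15,758.58
Ending inventory (cost pool remaining) = $2,513.67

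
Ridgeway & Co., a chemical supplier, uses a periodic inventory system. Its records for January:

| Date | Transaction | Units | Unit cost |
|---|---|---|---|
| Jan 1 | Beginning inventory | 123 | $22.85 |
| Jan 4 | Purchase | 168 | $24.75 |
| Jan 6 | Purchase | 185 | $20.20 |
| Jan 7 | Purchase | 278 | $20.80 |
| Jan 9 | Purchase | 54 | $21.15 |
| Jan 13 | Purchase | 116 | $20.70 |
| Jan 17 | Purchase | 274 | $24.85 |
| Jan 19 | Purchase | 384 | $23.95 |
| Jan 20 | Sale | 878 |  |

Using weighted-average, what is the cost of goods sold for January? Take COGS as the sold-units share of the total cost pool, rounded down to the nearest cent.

Jan 20, sell 878: 878/1582 × $36,036.95 → $20,000.27
Ending inventory (cost pool remaining) = $16,036.68
Check: goods available $36,036.95 = COGS $20,000.27 + ending $16,036.68

COGS = $20,000.27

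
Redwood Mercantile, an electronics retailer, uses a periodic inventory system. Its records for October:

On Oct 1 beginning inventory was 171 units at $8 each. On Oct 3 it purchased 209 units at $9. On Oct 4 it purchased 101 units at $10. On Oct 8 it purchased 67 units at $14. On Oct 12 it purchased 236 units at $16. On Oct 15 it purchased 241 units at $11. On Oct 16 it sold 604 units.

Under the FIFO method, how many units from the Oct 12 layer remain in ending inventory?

Oct 16, 604 sold [FIFO — oldest first]: 171 @ $8 + 209 @ $9 + 101 @ $10 + 67 @ $14 + 56 @ $16 = $6,093
Ending inventory: 180 @ $16 + 241 @ $11 = $5,531

180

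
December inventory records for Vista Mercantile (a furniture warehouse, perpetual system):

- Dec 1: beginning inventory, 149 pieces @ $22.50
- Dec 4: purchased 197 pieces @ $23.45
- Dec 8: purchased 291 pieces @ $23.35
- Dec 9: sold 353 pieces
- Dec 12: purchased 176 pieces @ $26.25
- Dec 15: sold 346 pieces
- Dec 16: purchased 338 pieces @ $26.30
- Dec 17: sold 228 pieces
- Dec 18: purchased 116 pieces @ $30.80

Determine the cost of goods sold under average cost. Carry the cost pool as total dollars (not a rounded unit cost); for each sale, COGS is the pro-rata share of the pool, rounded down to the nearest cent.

COGS = $22,495.02

After Dec 1: 149 on hand, pool $3,352.50 (≈ $22.5000 each)
After Dec 4: 346 on hand, pool $7,972.15 (≈ $23.0409 each)
After Dec 8: 637 on hand, pool $14,767.00 (≈ $23.1821 each)
Dec 9, sell 353: 353/637 × $14,767.00 → $8,183.28
After Dec 12: 460 on hand, pool $11,203.72 (≈ $24.3559 each)
Dec 15, sell 346: 346/460 × $11,203.72 → $8,427.14
After Dec 16: 452 on hand, pool $11,665.98 (≈ $25.8097 each)
Dec 17, sell 228: 228/452 × $11,665.98 → $5,884.60
After Dec 18: 340 on hand, pool $9,354.18 (≈ $27.5123 each)
Total COGS = $8,183.28 + $8,427.14 + $5,884.60 = $22,495.02
Ending inventory (cost pool remaining) = $9,354.18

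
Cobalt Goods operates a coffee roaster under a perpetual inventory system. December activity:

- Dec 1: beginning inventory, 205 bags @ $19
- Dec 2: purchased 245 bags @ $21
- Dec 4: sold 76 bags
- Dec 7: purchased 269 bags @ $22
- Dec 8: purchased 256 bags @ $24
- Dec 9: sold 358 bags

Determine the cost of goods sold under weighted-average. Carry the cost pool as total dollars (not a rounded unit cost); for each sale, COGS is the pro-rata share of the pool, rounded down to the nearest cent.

After Dec 1: 205 on hand, pool $3,895.00 (≈ $19.0000 each)
After Dec 2: 450 on hand, pool $9,040.00 (≈ $20.0889 each)
Dec 4, sell 76: 76/450 × $9,040.00 → $1,526.75
After Dec 7: 643 on hand, pool $13,431.25 (≈ $20.8884 each)
After Dec 8: 899 on hand, pool $19,575.25 (≈ $21.7745 each)
Dec 9, sell 358: 358/899 × $19,575.25 → $7,795.26
Total COGS = $1,526.75 + $7,795.26 = $9,322.01
Ending inventory (cost pool remaining) = $11,779.99
Check: goods available $21,102.00 = COGS $9,322.01 + ending $11,779.99

COGS = $9,322.01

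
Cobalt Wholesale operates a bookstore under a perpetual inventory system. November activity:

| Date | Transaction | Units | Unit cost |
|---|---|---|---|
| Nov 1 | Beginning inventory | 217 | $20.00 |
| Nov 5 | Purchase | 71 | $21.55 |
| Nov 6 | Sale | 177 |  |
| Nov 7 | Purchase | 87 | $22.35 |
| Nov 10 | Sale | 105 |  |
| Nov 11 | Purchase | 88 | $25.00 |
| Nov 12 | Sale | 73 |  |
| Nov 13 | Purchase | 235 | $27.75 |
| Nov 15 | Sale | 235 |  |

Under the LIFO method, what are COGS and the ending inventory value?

COGS = $14,300.75; ending inventory = $2,235.00

Nov 6, 177 sold [LIFO — newest first]: 71 @ $21.55 + 106 @ $20.00 = $3,650.05
Nov 10, 105 sold [LIFO — newest first]: 87 @ $22.35 + 18 @ $20.00 = $2,304.45
Nov 12, 73 sold [LIFO — newest first]: 73 @ $25.00 = $1,825.00
Nov 15, 235 sold [LIFO — newest first]: 235 @ $27.75 = $6,521.25
Total COGS = $3,650.05 + $2,304.45 + $1,825.00 + $6,521.25 = $14,300.75
Ending inventory: 93 @ $20.00 + 15 @ $25.00 = $2,235.00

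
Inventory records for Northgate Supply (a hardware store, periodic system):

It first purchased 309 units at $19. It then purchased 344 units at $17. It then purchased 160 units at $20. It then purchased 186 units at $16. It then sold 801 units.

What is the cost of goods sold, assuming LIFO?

Sale 1 (801) [LIFO — newest first]: 186 @ $16 + 160 @ $20 + 344 @ $17 + 111 @ $19 = $14,133
Ending inventory: 198 @ $19 = $3,762

COGS = $14,133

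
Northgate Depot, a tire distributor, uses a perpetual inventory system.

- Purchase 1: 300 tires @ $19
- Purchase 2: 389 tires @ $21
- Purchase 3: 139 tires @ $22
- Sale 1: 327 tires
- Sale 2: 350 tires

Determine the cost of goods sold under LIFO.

Sale 1 (327) [LIFO — newest first]: 139 @ $22 + 188 @ $21 = $7,006
Sale 2 (350) [LIFO — newest first]: 201 @ $21 + 149 @ $19 = $7,052
Total COGS = $7,006 + $7,052 = $14,058
Ending inventory: 151 @ $19 = $2,869

COGS = $14,058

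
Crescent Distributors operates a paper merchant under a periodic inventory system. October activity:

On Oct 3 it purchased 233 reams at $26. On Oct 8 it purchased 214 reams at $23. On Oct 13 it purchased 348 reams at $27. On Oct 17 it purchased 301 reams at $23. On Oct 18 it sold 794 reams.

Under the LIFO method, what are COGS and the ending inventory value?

COGS = $19,654; ending inventory = $7,645

Oct 18, 794 sold [LIFO — newest first]: 301 @ $23 + 348 @ $27 + 145 @ $23 = $19,654
Ending inventory: 233 @ $26 + 69 @ $23 = $7,645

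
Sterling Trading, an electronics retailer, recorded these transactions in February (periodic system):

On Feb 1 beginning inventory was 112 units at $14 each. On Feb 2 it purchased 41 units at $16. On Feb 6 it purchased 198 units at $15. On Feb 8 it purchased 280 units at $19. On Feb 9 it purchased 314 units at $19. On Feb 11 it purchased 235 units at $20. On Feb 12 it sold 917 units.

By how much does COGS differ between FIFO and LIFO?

FIFO COGS: 112 @ $14 + 41 @ $16 + 198 @ $15 + 280 @ $19 + 286 @ $19 = $15,948
LIFO COGS: 235 @ $20 + 314 @ $19 + 280 @ $19 + 88 @ $15 = $17,306
Difference = |$15,948 − $17,306| = $1,358

$1,358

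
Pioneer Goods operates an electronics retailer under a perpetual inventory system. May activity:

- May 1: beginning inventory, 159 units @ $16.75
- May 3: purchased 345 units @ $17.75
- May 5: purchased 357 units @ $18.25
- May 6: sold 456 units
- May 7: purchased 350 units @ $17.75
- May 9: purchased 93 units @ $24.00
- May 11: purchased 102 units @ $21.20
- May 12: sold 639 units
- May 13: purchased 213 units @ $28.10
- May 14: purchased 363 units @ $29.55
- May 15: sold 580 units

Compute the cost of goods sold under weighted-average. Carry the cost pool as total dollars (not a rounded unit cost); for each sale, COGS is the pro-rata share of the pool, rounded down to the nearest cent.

COGS = $34,819.53

After May 1: 159 on hand, pool $2,663.25 (≈ $16.7500 each)
After May 3: 504 on hand, pool $8,787.00 (≈ $17.4345 each)
After May 5: 861 on hand, pool $15,302.25 (≈ $17.7726 each)
May 6, sell 456: 456/861 × $15,302.25 → $8,104.32
After May 7: 755 on hand, pool $13,410.43 (≈ $17.7622 each)
After May 9: 848 on hand, pool $15,642.43 (≈ $18.4463 each)
After May 11: 950 on hand, pool $17,804.83 (≈ $18.7419 each)
May 12, sell 639: 639/950 × $17,804.83 → $11,976.09
After May 13: 524 on hand, pool $11,814.04 (≈ $22.5459 each)
After May 14: 887 on hand, pool $22,540.69 (≈ $25.4123 each)
May 15, sell 580: 580/887 × $22,540.69 → $14,739.12
Total COGS = $8,104.32 + $11,976.09 + $14,739.12 = $34,819.53
Ending inventory (cost pool remaining) = $7,801.57
Check: goods available $42,621.10 = COGS $34,819.53 + ending $7,801.57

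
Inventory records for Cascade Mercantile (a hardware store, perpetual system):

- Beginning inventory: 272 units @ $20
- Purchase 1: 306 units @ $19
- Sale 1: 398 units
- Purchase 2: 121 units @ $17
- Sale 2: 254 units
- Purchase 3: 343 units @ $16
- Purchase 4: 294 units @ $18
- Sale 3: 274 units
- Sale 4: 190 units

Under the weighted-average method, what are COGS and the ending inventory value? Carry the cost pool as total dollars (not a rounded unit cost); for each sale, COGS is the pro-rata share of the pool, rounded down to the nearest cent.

After Beginning: 272 on hand, pool $5,440.00 (≈ $20.0000 each)
After Purchase 1: 578 on hand, pool $11,254.00 (≈ $19.4706 each)
Sale 1, sell 398: 398/578 × $11,254.00 → $7,749.29
After Purchase 2: 301 on hand, pool $5,561.71 (≈ $18.4774 each)
Sale 2, sell 254: 254/301 × $5,561.71 → $4,693.27
After Purchase 3: 390 on hand, pool $6,356.44 (≈ $16.2986 each)
After Purchase 4: 684 on hand, pool $11,648.44 (≈ $17.0299 each)
Sale 3, sell 274: 274/684 × $11,648.44 → $4,666.18
Sale 4, sell 190: 190/410 × $6,982.26 → $3,235.68
Total COGS = $7,749.29 + $4,693.27 + $4,666.18 + $3,235.68 = $20,344.42
Ending inventory (cost pool remaining) = $3,746.58

COGS = $20,344.42; ending inventory = $3,746.58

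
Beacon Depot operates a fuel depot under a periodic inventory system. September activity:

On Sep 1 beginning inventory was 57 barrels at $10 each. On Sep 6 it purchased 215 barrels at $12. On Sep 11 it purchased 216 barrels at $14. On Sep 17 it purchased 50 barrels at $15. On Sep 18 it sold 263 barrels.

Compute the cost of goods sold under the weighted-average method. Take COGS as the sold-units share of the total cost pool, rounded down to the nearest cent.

Sep 18, sell 263: 263/538 × $6,924.00 → $3,384.78
Ending inventory (cost pool remaining) = $3,539.22
Check: goods available $6,924.00 = COGS $3,384.78 + ending $3,539.22

COGS = $3,384.78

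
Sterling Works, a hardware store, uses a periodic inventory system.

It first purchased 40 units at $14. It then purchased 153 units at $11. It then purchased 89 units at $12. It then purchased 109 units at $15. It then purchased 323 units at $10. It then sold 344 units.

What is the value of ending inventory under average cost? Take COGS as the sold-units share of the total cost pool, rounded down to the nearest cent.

Sale 1, sell 344: 344/714 × $8,176.00 → $3,939.13
Ending inventory (cost pool remaining) = $4,236.87

Ending inventory = $4,236.87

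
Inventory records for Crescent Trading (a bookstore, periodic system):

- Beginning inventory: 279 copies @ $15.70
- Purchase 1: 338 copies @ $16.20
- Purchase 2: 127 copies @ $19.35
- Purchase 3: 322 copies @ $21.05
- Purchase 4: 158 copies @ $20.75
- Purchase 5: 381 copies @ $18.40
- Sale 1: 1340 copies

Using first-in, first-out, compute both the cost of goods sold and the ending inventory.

Sale 1 (1340) [FIFO — oldest first]: 279 @ $15.70 + 338 @ $16.20 + 127 @ $19.35 + 322 @ $21.05 + 158 @ $20.75 + 116 @ $18.40 = $24,504.35
Ending inventory: 265 @ $18.40 = $4,876.00

COGS = $24,504.35; ending inventory = $4,876.00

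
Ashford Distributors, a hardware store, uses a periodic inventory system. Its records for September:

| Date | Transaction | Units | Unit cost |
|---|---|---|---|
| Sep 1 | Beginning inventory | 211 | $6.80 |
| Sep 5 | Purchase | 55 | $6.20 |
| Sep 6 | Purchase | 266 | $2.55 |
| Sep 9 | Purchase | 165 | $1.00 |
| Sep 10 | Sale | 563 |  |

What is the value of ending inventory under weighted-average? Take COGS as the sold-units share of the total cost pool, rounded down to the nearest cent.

Sep 10, sell 563: 563/697 × $2,619.10 → $2,115.57
Ending inventory (cost pool remaining) = $503.53

Ending inventory = $503.53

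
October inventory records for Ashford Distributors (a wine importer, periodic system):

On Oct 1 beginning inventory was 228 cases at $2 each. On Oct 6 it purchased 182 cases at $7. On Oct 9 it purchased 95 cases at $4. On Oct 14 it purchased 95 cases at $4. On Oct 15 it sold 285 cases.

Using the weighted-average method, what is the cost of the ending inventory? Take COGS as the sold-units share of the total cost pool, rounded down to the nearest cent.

Ending inventory = $1,307.25

Oct 15, sell 285: 285/600 × $2,490.00 → $1,182.75
Ending inventory (cost pool remaining) = $1,307.25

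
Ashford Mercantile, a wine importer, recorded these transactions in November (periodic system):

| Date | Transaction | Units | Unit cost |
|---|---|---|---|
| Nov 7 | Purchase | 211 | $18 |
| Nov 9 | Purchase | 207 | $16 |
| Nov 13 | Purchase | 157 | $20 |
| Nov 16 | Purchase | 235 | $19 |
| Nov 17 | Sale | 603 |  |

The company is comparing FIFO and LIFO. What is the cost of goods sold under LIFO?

FIFO COGS: 211 @ $18 + 207 @ $16 + 157 @ $20 + 28 @ $19 = $10,782
LIFO COGS: 235 @ $19 + 157 @ $20 + 207 @ $16 + 4 @ $18 = $10,989

COGS = $10,989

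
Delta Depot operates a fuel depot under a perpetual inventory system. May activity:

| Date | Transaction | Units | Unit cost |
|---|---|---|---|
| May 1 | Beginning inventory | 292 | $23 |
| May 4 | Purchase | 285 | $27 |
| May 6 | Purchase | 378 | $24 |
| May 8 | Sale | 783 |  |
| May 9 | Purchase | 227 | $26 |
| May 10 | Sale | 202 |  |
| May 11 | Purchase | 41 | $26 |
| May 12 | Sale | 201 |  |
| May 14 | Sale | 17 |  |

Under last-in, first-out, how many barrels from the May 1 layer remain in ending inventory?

20

May 8, 783 sold [LIFO — newest first]: 378 @ $24 + 285 @ $27 + 120 @ $23 = $19,527
May 10, 202 sold [LIFO — newest first]: 202 @ $26 = $5,252
May 12, 201 sold [LIFO — newest first]: 41 @ $26 + 25 @ $26 + 135 @ $23 = $4,821
May 14, 17 sold [LIFO — newest first]: 17 @ $23 = $391
Total COGS = $19,527 + $5,252 + $4,821 + $391 = $29,991
Ending inventory: 20 @ $23 = $460
Check: goods available $30,451 = COGS $29,991 + ending $460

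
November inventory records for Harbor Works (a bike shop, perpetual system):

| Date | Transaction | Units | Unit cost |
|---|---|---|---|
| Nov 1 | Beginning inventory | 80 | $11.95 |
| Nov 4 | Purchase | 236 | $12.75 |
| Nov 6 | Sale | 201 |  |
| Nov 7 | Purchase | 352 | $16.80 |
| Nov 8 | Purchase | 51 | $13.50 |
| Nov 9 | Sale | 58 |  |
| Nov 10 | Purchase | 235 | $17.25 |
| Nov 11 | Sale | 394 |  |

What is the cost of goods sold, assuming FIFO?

COGS = $9,626.60

Nov 6, 201 sold [FIFO — oldest first]: 80 @ $11.95 + 121 @ $12.75 = $2,498.75
Nov 9, 58 sold [FIFO — oldest first]: 58 @ $12.75 = $739.50
Nov 11, 394 sold [FIFO — oldest first]: 57 @ $12.75 + 337 @ $16.80 = $6,388.35
Total COGS = $2,498.75 + $739.50 + $6,388.35 = $9,626.60
Ending inventory: 15 @ $16.80 + 51 @ $13.50 + 235 @ $17.25 = $4,994.25
Check: goods available $14,620.85 = COGS $9,626.60 + ending $4,994.25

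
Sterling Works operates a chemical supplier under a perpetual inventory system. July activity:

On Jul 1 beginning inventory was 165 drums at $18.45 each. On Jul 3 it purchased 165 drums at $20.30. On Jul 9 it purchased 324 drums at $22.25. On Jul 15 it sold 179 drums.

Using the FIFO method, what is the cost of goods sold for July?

COGS = $3,328.45

Jul 15, 179 sold [FIFO — oldest first]: 165 @ $18.45 + 14 @ $20.30 = $3,328.45
Ending inventory: 151 @ $20.30 + 324 @ $22.25 = $10,274.30
Check: goods available $13,602.75 = COGS $3,328.45 + ending $10,274.30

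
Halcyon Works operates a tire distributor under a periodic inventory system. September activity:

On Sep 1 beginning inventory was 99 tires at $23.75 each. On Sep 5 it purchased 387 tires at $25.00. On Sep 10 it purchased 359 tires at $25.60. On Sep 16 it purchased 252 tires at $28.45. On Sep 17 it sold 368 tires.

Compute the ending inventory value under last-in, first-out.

Ending inventory = $18,247.05

Sep 17, 368 sold [LIFO — newest first]: 252 @ $28.45 + 116 @ $25.60 = $10,139.00
Ending inventory: 99 @ $23.75 + 387 @ $25.00 + 243 @ $25.60 = $18,247.05
Check: goods available $28,386.05 = COGS $10,139.00 + ending $18,247.05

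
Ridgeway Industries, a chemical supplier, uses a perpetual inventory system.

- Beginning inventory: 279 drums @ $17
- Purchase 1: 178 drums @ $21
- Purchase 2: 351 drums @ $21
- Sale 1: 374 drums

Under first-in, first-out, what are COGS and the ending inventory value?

COGS = $6,738; ending inventory = $9,114

Sale 1 (374) [FIFO — oldest first]: 279 @ $17 + 95 @ $21 = $6,738
Ending inventory: 83 @ $21 + 351 @ $21 = $9,114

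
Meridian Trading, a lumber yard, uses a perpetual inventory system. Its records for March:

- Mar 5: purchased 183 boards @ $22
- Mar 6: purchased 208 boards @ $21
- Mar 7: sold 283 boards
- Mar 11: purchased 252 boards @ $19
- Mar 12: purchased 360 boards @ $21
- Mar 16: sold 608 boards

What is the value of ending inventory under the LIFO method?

Mar 7, 283 sold [LIFO — newest first]: 208 @ $21 + 75 @ $22 = $6,018
Mar 16, 608 sold [LIFO — newest first]: 360 @ $21 + 248 @ $19 = $12,272
Total COGS = $6,018 + $12,272 = $18,290
Ending inventory: 108 @ $22 + 4 @ $19 = $2,452
Check: goods available $20,742 = COGS $18,290 + ending $2,452

Ending inventory = $2,452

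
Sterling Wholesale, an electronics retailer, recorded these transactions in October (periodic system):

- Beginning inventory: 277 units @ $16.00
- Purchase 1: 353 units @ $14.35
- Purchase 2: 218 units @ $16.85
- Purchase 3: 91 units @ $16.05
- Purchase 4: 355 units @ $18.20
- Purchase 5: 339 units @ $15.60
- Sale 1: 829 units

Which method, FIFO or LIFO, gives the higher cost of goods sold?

LIFO

FIFO COGS: 277 @ $16.00 + 353 @ $14.35 + 199 @ $16.85 = $12,850.70
LIFO COGS: 339 @ $15.60 + 355 @ $18.20 + 91 @ $16.05 + 44 @ $16.85 = $13,951.35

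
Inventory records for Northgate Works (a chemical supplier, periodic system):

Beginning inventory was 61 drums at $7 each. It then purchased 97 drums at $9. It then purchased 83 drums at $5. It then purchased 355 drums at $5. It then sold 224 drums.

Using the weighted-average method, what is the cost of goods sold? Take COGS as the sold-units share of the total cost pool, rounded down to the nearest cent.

COGS = $1,311.67

Sale 1, sell 224: 224/596 × $3,490.00 → $1,311.67
Ending inventory (cost pool remaining) = $2,178.33
Check: goods available $3,490.00 = COGS $1,311.67 + ending $2,178.33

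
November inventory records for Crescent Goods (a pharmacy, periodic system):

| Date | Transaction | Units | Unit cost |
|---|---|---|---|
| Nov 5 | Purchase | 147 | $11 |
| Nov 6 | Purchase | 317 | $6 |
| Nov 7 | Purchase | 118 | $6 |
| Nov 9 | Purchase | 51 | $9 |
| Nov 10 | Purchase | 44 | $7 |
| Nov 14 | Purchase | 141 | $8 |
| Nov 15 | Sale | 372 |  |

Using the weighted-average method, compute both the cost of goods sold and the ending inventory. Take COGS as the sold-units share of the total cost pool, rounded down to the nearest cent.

Nov 15, sell 372: 372/818 × $6,122.00 → $2,784.08
Ending inventory (cost pool remaining) = $3,337.92

COGS = $2,784.08; ending inventory = $3,337.92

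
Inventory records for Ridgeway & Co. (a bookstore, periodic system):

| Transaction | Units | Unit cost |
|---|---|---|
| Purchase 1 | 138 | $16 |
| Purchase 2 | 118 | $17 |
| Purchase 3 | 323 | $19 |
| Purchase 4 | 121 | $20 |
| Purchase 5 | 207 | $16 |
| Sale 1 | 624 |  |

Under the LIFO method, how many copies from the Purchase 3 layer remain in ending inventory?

Sale 1 (624) [LIFO — newest first]: 207 @ $16 + 121 @ $20 + 296 @ $19 = $11,356
Ending inventory: 138 @ $16 + 118 @ $17 + 27 @ $19 = $4,727

27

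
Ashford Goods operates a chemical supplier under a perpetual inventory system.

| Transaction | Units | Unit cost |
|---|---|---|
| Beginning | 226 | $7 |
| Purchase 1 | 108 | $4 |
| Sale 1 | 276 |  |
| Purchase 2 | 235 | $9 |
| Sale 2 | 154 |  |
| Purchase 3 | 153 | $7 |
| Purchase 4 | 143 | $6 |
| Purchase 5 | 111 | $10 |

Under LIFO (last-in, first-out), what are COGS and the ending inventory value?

Sale 1 (276) [LIFO — newest first]: 108 @ $4 + 168 @ $7 = $1,608
Sale 2 (154) [LIFO — newest first]: 154 @ $9 = $1,386
Total COGS = $1,608 + $1,386 = $2,994
Ending inventory: 58 @ $7 + 81 @ $9 + 153 @ $7 + 143 @ $6 + 111 @ $10 = $4,174

COGS = $2,994; ending inventory = $4,174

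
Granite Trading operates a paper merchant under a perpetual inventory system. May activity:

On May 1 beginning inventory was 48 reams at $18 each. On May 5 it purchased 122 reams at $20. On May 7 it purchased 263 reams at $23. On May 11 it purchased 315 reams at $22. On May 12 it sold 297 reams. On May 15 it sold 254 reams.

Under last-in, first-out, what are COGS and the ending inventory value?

May 12, 297 sold [LIFO — newest first]: 297 @ $22 = $6,534
May 15, 254 sold [LIFO — newest first]: 18 @ $22 + 236 @ $23 = $5,824
Total COGS = $6,534 + $5,824 = $12,358
Ending inventory: 48 @ $18 + 122 @ $20 + 27 @ $23 = $3,925

COGS = $12,358; ending inventory = $3,925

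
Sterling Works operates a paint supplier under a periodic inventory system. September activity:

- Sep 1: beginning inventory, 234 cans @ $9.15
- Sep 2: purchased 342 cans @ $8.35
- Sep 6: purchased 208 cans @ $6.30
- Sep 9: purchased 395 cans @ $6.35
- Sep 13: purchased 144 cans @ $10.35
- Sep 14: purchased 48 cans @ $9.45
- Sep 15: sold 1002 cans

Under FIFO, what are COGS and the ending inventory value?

COGS = $7,691.50; ending inventory = $3,067.95

Sep 15, 1002 sold [FIFO — oldest first]: 234 @ $9.15 + 342 @ $8.35 + 208 @ $6.30 + 218 @ $6.35 = $7,691.50
Ending inventory: 177 @ $6.35 + 144 @ $10.35 + 48 @ $9.45 = $3,067.95
Check: goods available $10,759.45 = COGS $7,691.50 + ending $3,067.95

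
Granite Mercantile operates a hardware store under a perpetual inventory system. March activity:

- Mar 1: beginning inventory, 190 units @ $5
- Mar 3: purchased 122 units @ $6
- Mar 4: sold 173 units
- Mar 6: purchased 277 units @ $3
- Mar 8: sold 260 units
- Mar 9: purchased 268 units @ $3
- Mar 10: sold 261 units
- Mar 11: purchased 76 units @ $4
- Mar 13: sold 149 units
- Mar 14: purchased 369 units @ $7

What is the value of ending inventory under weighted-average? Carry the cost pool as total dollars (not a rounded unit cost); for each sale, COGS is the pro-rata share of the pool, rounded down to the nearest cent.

Ending inventory = $2,899.67

After Mar 1: 190 on hand, pool $950.00 (≈ $5.0000 each)
After Mar 3: 312 on hand, pool $1,682.00 (≈ $5.3910 each)
Mar 4, sell 173: 173/312 × $1,682.00 → $932.64
After Mar 6: 416 on hand, pool $1,580.36 (≈ $3.7989 each)
Mar 8, sell 260: 260/416 × $1,580.36 → $987.72
After Mar 9: 424 on hand, pool $1,396.64 (≈ $3.2940 each)
Mar 10, sell 261: 261/424 × $1,396.64 → $859.72
After Mar 11: 239 on hand, pool $840.92 (≈ $3.5185 each)
Mar 13, sell 149: 149/239 × $840.92 → $524.25
After Mar 14: 459 on hand, pool $2,899.67 (≈ $6.3174 each)
Total COGS = $932.64 + $987.72 + $859.72 + $524.25 = $3,304.33
Ending inventory (cost pool remaining) = $2,899.67
Check: goods available $6,204.00 = COGS $3,304.33 + ending $2,899.67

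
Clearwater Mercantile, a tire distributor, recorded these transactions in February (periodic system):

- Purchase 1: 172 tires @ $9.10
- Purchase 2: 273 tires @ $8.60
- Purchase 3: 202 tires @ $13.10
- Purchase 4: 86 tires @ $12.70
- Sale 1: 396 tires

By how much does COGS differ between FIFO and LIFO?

$1,175.60

FIFO COGS: 172 @ $9.10 + 224 @ $8.60 = $3,491.60
LIFO COGS: 86 @ $12.70 + 202 @ $13.10 + 108 @ $8.60 = $4,667.20
Difference = |$3,491.60 − $4,667.20| = $1,175.60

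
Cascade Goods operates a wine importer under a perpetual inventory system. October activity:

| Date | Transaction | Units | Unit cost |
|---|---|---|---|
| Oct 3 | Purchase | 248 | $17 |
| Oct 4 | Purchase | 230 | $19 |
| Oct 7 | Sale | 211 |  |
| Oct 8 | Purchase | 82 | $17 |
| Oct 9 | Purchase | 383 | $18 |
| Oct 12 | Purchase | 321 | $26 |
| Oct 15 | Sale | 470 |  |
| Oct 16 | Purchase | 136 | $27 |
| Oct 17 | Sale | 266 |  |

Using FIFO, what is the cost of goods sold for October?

COGS = $16,978

Oct 7, 211 sold [FIFO — oldest first]: 211 @ $17 = $3,587
Oct 15, 470 sold [FIFO — oldest first]: 37 @ $17 + 230 @ $19 + 82 @ $17 + 121 @ $18 = $8,571
Oct 17, 266 sold [FIFO — oldest first]: 262 @ $18 + 4 @ $26 = $4,820
Total COGS = $3,587 + $8,571 + $4,820 = $16,978
Ending inventory: 317 @ $26 + 136 @ $27 = $11,914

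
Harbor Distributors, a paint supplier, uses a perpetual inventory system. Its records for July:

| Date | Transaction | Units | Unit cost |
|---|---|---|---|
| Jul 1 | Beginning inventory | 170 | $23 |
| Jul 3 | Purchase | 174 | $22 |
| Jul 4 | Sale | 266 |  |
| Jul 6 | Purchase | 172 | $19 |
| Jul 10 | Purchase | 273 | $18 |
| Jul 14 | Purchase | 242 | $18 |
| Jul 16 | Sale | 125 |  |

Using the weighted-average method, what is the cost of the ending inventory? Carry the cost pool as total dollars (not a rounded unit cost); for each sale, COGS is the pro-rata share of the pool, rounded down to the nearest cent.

After Jul 1: 170 on hand, pool $3,910.00 (≈ $23.0000 each)
After Jul 3: 344 on hand, pool $7,738.00 (≈ $22.4942 each)
Jul 4, sell 266: 266/344 × $7,738.00 → $5,983.45
After Jul 6: 250 on hand, pool $5,022.55 (≈ $20.0902 each)
After Jul 10: 523 on hand, pool $9,936.55 (≈ $18.9991 each)
After Jul 14: 765 on hand, pool $14,292.55 (≈ $18.6831 each)
Jul 16, sell 125: 125/765 × $14,292.55 → $2,335.38
Total COGS = $5,983.45 + $2,335.38 = $8,318.83
Ending inventory (cost pool remaining) = $11,957.17

Ending inventory = $11,957.17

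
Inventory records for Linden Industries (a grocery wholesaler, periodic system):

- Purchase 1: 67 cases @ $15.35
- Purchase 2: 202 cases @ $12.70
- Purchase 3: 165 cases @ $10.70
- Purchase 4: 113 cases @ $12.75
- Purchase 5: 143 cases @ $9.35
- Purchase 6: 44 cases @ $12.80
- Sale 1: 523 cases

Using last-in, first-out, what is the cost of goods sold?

Sale 1 (523) [LIFO — newest first]: 44 @ $12.80 + 143 @ $9.35 + 113 @ $12.75 + 165 @ $10.70 + 58 @ $12.70 = $5,843.10
Ending inventory: 67 @ $15.35 + 144 @ $12.70 = $2,857.25
Check: goods available $8,700.35 = COGS $5,843.10 + ending $2,857.25

COGS = $5,843.10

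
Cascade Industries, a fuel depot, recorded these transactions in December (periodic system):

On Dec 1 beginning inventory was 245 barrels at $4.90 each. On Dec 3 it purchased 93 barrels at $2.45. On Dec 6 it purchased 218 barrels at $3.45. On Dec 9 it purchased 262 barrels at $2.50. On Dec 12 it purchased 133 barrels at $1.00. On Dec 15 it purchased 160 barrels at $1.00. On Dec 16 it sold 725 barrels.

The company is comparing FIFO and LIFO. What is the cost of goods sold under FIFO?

COGS = $2,602.95

FIFO COGS: 245 @ $4.90 + 93 @ $2.45 + 218 @ $3.45 + 169 @ $2.50 = $2,602.95
LIFO COGS: 160 @ $1.00 + 133 @ $1.00 + 262 @ $2.50 + 170 @ $3.45 = $1,534.50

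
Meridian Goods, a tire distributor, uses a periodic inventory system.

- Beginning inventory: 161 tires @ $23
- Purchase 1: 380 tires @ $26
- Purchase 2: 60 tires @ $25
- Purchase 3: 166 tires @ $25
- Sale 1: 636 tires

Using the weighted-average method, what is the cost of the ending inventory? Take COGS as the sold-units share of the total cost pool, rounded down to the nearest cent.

Ending inventory = $3,284.91

Sale 1, sell 636: 636/767 × $19,233.00 → $15,948.09
Ending inventory (cost pool remaining) = $3,284.91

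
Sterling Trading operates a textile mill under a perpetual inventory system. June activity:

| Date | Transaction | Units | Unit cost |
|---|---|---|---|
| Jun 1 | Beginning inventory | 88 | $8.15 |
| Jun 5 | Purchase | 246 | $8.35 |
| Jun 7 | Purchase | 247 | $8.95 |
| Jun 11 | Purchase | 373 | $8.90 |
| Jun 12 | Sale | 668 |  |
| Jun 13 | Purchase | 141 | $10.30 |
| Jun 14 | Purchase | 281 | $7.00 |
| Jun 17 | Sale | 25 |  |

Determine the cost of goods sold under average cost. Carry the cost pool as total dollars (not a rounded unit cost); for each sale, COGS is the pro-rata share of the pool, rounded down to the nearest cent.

COGS = $6,021.50

After Jun 1: 88 on hand, pool $717.20 (≈ $8.1500 each)
After Jun 5: 334 on hand, pool $2,771.30 (≈ $8.2973 each)
After Jun 7: 581 on hand, pool $4,981.95 (≈ $8.5748 each)
After Jun 11: 954 on hand, pool $8,301.65 (≈ $8.7019 each)
Jun 12, sell 668: 668/954 × $8,301.65 → $5,812.89
After Jun 13: 427 on hand, pool $3,941.06 (≈ $9.2296 each)
After Jun 14: 708 on hand, pool $5,908.06 (≈ $8.3447 each)
Jun 17, sell 25: 25/708 × $5,908.06 → $208.61
Total COGS = $5,812.89 + $208.61 = $6,021.50
Ending inventory (cost pool remaining) = $5,699.45
Check: goods available $11,720.95 = COGS $6,021.50 + ending $5,699.45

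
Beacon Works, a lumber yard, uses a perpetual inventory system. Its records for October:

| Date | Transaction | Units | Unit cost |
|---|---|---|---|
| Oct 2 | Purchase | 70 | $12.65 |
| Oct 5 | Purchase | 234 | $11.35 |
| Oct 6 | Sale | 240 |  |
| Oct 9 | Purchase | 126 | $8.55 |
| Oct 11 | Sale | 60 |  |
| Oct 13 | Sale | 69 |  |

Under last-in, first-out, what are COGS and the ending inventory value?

Oct 6, 240 sold [LIFO — newest first]: 234 @ $11.35 + 6 @ $12.65 = $2,731.80
Oct 11, 60 sold [LIFO — newest first]: 60 @ $8.55 = $513.00
Oct 13, 69 sold [LIFO — newest first]: 66 @ $8.55 + 3 @ $12.65 = $602.25
Total COGS = $2,731.80 + $513.00 + $602.25 = $3,847.05
Ending inventory: 61 @ $12.65 = $771.65

COGS = $3,847.05; ending inventory = $771.65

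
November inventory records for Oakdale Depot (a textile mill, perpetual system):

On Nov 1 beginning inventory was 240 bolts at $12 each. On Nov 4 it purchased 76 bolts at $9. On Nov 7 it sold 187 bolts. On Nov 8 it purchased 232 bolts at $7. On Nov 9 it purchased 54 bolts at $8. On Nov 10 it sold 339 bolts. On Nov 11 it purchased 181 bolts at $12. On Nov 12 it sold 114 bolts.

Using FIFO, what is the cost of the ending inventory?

Nov 7, 187 sold [FIFO — oldest first]: 187 @ $12 = $2,244
Nov 10, 339 sold [FIFO — oldest first]: 53 @ $12 + 76 @ $9 + 210 @ $7 = $2,790
Nov 12, 114 sold [FIFO — oldest first]: 22 @ $7 + 54 @ $8 + 38 @ $12 = $1,042
Total COGS = $2,244 + $2,790 + $1,042 = $6,076
Ending inventory: 143 @ $12 = $1,716
Check: goods available $7,792 = COGS $6,076 + ending $1,716

Ending inventory = $1,716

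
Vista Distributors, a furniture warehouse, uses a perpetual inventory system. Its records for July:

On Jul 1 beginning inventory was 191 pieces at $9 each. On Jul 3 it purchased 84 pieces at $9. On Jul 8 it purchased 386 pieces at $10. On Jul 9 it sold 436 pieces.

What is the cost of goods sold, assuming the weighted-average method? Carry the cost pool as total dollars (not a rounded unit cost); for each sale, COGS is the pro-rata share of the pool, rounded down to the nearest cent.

COGS = $4,178.60

After Jul 1: 191 on hand, pool $1,719.00 (≈ $9.0000 each)
After Jul 3: 275 on hand, pool $2,475.00 (≈ $9.0000 each)
After Jul 8: 661 on hand, pool $6,335.00 (≈ $9.5840 each)
Jul 9, sell 436: 436/661 × $6,335.00 → $4,178.60
Ending inventory (cost pool remaining) = $2,156.40
Check: goods available $6,335.00 = COGS $4,178.60 + ending $2,156.40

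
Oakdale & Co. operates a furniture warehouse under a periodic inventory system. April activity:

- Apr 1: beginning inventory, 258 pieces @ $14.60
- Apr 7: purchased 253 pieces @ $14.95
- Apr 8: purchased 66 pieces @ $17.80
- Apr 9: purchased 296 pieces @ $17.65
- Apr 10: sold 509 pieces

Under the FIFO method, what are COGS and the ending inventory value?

COGS = $7,519.25; ending inventory = $6,429.10

Apr 10, 509 sold [FIFO — oldest first]: 258 @ $14.60 + 251 @ $14.95 = $7,519.25
Ending inventory: 2 @ $14.95 + 66 @ $17.80 + 296 @ $17.65 = $6,429.10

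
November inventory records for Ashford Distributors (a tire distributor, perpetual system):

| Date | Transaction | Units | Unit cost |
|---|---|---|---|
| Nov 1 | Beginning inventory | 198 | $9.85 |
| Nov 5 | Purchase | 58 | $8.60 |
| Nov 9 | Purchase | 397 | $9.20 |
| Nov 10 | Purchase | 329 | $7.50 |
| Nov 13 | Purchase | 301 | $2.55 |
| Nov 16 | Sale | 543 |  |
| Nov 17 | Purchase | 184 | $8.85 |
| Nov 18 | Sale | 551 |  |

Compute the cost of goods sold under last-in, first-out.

COGS = $7,439.45

Nov 16, 543 sold [LIFO — newest first]: 301 @ $2.55 + 242 @ $7.50 = $2,582.55
Nov 18, 551 sold [LIFO — newest first]: 184 @ $8.85 + 87 @ $7.50 + 280 @ $9.20 = $4,856.90
Total COGS = $2,582.55 + $4,856.90 = $7,439.45
Ending inventory: 198 @ $9.85 + 58 @ $8.60 + 117 @ $9.20 = $3,525.50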